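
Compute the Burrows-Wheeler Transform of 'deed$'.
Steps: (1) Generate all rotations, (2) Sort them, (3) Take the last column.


Rotations (sorted):
  0: $deed -> last char: d
  1: d$dee -> last char: e
  2: deed$ -> last char: $
  3: ed$de -> last char: e
  4: eed$d -> last char: d


BWT = de$ed


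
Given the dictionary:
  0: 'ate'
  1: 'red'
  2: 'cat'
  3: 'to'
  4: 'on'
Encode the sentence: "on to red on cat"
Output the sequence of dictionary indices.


Look up each word in the dictionary:
  'on' -> 4
  'to' -> 3
  'red' -> 1
  'on' -> 4
  'cat' -> 2

Encoded: [4, 3, 1, 4, 2]


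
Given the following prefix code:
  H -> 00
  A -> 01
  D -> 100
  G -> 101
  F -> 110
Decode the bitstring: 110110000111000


Decoding step by step:
Bits 110 -> F
Bits 110 -> F
Bits 00 -> H
Bits 01 -> A
Bits 110 -> F
Bits 00 -> H


Decoded message: FFHAFH


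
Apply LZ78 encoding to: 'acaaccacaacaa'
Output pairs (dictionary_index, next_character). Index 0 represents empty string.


LZ78 encoding steps:
Dictionary: {0: ''}
Step 1: w='' (idx 0), next='a' -> output (0, 'a'), add 'a' as idx 1
Step 2: w='' (idx 0), next='c' -> output (0, 'c'), add 'c' as idx 2
Step 3: w='a' (idx 1), next='a' -> output (1, 'a'), add 'aa' as idx 3
Step 4: w='c' (idx 2), next='c' -> output (2, 'c'), add 'cc' as idx 4
Step 5: w='a' (idx 1), next='c' -> output (1, 'c'), add 'ac' as idx 5
Step 6: w='aa' (idx 3), next='c' -> output (3, 'c'), add 'aac' as idx 6
Step 7: w='aa' (idx 3), end of input -> output (3, '')


Encoded: [(0, 'a'), (0, 'c'), (1, 'a'), (2, 'c'), (1, 'c'), (3, 'c'), (3, '')]


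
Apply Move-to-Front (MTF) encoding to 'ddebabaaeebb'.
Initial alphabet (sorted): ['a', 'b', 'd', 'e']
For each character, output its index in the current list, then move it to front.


MTF encoding:
'd': index 2 in ['a', 'b', 'd', 'e'] -> ['d', 'a', 'b', 'e']
'd': index 0 in ['d', 'a', 'b', 'e'] -> ['d', 'a', 'b', 'e']
'e': index 3 in ['d', 'a', 'b', 'e'] -> ['e', 'd', 'a', 'b']
'b': index 3 in ['e', 'd', 'a', 'b'] -> ['b', 'e', 'd', 'a']
'a': index 3 in ['b', 'e', 'd', 'a'] -> ['a', 'b', 'e', 'd']
'b': index 1 in ['a', 'b', 'e', 'd'] -> ['b', 'a', 'e', 'd']
'a': index 1 in ['b', 'a', 'e', 'd'] -> ['a', 'b', 'e', 'd']
'a': index 0 in ['a', 'b', 'e', 'd'] -> ['a', 'b', 'e', 'd']
'e': index 2 in ['a', 'b', 'e', 'd'] -> ['e', 'a', 'b', 'd']
'e': index 0 in ['e', 'a', 'b', 'd'] -> ['e', 'a', 'b', 'd']
'b': index 2 in ['e', 'a', 'b', 'd'] -> ['b', 'e', 'a', 'd']
'b': index 0 in ['b', 'e', 'a', 'd'] -> ['b', 'e', 'a', 'd']


Output: [2, 0, 3, 3, 3, 1, 1, 0, 2, 0, 2, 0]


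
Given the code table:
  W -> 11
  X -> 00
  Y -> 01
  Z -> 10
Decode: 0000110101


Decoding:
00 -> X
00 -> X
11 -> W
01 -> Y
01 -> Y


Result: XXWYY


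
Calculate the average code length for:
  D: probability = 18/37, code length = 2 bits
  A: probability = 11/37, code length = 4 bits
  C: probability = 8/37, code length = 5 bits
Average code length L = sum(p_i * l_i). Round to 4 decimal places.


Weighted contributions p_i * l_i:
  D: (18/37) * 2 = 36/37
  A: (11/37) * 4 = 44/37
  C: (8/37) * 5 = 40/37
Sum = (36 + 44 + 40)/37 = 120/37

L = 120/37 = 3.2432 bits/symbol


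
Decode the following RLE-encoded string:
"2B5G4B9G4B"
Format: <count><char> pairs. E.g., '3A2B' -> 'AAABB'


Expanding each <count><char> pair:
  2B -> 'BB'
  5G -> 'GGGGG'
  4B -> 'BBBB'
  9G -> 'GGGGGGGGG'
  4B -> 'BBBB'

Decoded = BBGGGGGBBBBGGGGGGGGGBBBB


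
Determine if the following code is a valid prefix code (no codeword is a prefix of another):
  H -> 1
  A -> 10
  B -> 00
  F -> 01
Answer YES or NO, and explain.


Checking each pair (does one codeword prefix another?):
  H='1' vs A='10': prefix -- VIOLATION

NO -- this is NOT a valid prefix code. H (1) is a prefix of A (10).


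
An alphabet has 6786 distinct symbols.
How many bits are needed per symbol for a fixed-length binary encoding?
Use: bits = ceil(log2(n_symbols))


log2(6786) = 12.7283
Bracket: 2^12 = 4096 < 6786 <= 2^13 = 8192
So ceil(log2(6786)) = 13

bits = ceil(log2(6786)) = ceil(12.7283) = 13 bits


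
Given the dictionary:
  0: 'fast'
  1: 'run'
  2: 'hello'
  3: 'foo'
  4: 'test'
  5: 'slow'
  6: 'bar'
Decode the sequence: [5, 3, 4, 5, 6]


Look up each index in the dictionary:
  5 -> 'slow'
  3 -> 'foo'
  4 -> 'test'
  5 -> 'slow'
  6 -> 'bar'

Decoded: "slow foo test slow bar"


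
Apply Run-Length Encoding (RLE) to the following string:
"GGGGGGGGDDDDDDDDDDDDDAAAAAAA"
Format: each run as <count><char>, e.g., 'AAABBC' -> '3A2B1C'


Scanning runs left to right:
  i=0: run of 'G' x 8 -> '8G'
  i=8: run of 'D' x 13 -> '13D'
  i=21: run of 'A' x 7 -> '7A'

RLE = 8G13D7A


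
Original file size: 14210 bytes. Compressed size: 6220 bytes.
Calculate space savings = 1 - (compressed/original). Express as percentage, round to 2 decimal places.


ratio = compressed/original = 6220/14210 = 0.43772
savings = 1 - ratio = 1 - 0.43772 = 0.56228
as a percentage: 0.56228 * 100 = 56.23%

Space savings = 1 - 6220/14210 = 56.23%


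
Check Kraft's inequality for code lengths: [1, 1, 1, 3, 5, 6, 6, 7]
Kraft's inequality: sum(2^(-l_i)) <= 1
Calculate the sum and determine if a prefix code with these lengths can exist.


Sum = 2^(-1) + 2^(-1) + 2^(-1) + 2^(-3) + 2^(-5) + 2^(-6) + 2^(-6) + 2^(-7)
    = 0.5 + 0.5 + 0.5 + 0.125 + 0.03125 + 0.015625 + 0.015625 + 0.0078125
    = 217/128 = 1.6953125
Since 1.6953125 > 1, Kraft's inequality is NOT satisfied.
A prefix code with these lengths CANNOT exist.

Kraft sum = 1.6953125. Not satisfied.


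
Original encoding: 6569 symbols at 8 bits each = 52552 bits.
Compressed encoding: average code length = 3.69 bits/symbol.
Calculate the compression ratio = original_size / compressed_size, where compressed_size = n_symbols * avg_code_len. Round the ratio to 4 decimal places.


original_size = n_symbols * orig_bits = 6569 * 8 = 52552 bits
compressed_size = n_symbols * avg_code_len = 6569 * 3.69 = 24239.61 bits
ratio = original_size / compressed_size = 52552 / 24239.61 = 2.168

Compression ratio = 2.168


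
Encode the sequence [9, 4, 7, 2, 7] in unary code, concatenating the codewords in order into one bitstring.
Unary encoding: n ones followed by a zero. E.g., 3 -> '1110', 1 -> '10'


Encode each number as n ones followed by a terminating 0:
  9 -> 1111111110 (10 bits)
  4 -> 11110 (5 bits)
  7 -> 11111110 (8 bits)
  2 -> 110 (3 bits)
  7 -> 11111110 (8 bits)
Total length = 10 + 5 + 8 + 3 + 8 = 34 bits.

Unary([9, 4, 7, 2, 7]) = 1111111110111101111111011011111110 (34 bits)


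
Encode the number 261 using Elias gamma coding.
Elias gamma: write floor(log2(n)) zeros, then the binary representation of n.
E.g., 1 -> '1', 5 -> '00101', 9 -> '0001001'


num_bits = floor(log2(261)) + 1 = 9
leading_zeros = num_bits - 1 = 8
binary(261) = 100000101

Elias gamma(261) = '00000000' + '100000101' = 00000000100000101 (17 bits)


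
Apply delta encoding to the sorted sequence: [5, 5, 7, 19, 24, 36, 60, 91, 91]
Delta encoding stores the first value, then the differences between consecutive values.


First value: 5
Deltas:
  5 - 5 = 0
  7 - 5 = 2
  19 - 7 = 12
  24 - 19 = 5
  36 - 24 = 12
  60 - 36 = 24
  91 - 60 = 31
  91 - 91 = 0


Delta encoded: [5, 0, 2, 12, 5, 12, 24, 31, 0]


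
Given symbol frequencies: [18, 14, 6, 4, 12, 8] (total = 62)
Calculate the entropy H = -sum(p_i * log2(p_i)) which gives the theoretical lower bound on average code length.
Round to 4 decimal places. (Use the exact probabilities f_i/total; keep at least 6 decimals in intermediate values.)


Per-symbol terms -p_i * log2(p_i) with p_i = f_i/62:
  p = 18/62 = 0.290323: log2(p) = -1.784271, -p*log2(p) = 0.518014
  p = 14/62 = 0.225806: log2(p) = -2.146841, -p*log2(p) = 0.484771
  p = 6/62 = 0.096774: log2(p) = -3.369234, -p*log2(p) = 0.326055
  p = 4/62 = 0.064516: log2(p) = -3.954196, -p*log2(p) = 0.255109
  p = 12/62 = 0.193548: log2(p) = -2.369234, -p*log2(p) = 0.458561
  p = 8/62 = 0.129032: log2(p) = -2.954196, -p*log2(p) = 0.381187
H = 0.518014 + 0.484771 + 0.326055 + 0.255109 + 0.458561 + 0.381187 = 2.423697

H = 2.4237 bits/symbol


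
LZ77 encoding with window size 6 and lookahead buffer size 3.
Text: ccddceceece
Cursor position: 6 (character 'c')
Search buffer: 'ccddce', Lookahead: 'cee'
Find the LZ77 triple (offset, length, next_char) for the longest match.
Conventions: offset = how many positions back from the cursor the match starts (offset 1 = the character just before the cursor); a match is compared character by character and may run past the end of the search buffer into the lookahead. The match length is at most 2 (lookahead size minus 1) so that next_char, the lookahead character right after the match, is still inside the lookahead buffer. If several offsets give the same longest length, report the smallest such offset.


Try each offset into the search buffer:
  offset=1 (pos 5, char 'e'): match length 0
  offset=2 (pos 4, char 'c'): match length 2
  offset=3 (pos 3, char 'd'): match length 0
  offset=4 (pos 2, char 'd'): match length 0
  offset=5 (pos 1, char 'c'): match length 1
  offset=6 (pos 0, char 'c'): match length 1
Longest match has length 2 at offset 2.
next_char = character at position 6 + 2 = 8 -> 'e'

Best match: offset=2, length=2 (matching 'ce' starting at position 4)
LZ77 triple: (2, 2, 'e')


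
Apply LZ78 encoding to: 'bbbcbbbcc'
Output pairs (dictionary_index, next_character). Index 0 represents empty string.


LZ78 encoding steps:
Dictionary: {0: ''}
Step 1: w='' (idx 0), next='b' -> output (0, 'b'), add 'b' as idx 1
Step 2: w='b' (idx 1), next='b' -> output (1, 'b'), add 'bb' as idx 2
Step 3: w='' (idx 0), next='c' -> output (0, 'c'), add 'c' as idx 3
Step 4: w='bb' (idx 2), next='b' -> output (2, 'b'), add 'bbb' as idx 4
Step 5: w='c' (idx 3), next='c' -> output (3, 'c'), add 'cc' as idx 5


Encoded: [(0, 'b'), (1, 'b'), (0, 'c'), (2, 'b'), (3, 'c')]


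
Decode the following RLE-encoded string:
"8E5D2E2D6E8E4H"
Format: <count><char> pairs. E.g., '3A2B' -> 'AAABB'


Expanding each <count><char> pair:
  8E -> 'EEEEEEEE'
  5D -> 'DDDDD'
  2E -> 'EE'
  2D -> 'DD'
  6E -> 'EEEEEE'
  8E -> 'EEEEEEEE'
  4H -> 'HHHH'

Decoded = EEEEEEEEDDDDDEEDDEEEEEEEEEEEEEEHHHH


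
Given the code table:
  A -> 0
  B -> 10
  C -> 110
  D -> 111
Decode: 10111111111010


Decoding:
10 -> B
111 -> D
111 -> D
111 -> D
0 -> A
10 -> B


Result: BDDDAB


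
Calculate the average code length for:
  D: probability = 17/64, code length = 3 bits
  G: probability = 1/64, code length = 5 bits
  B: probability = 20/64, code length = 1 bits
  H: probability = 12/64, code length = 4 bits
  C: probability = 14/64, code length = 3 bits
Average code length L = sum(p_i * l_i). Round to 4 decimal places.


Weighted contributions p_i * l_i:
  D: (17/64) * 3 = 51/64
  G: (1/64) * 5 = 5/64
  B: (20/64) * 1 = 20/64
  H: (12/64) * 4 = 48/64
  C: (14/64) * 3 = 42/64
Sum = (51 + 5 + 20 + 48 + 42)/64 = 166/64

L = 166/64 = 2.5938 bits/symbol


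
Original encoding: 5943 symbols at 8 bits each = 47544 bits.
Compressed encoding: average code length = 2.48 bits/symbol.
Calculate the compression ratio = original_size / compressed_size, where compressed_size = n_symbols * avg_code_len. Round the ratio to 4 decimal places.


original_size = n_symbols * orig_bits = 5943 * 8 = 47544 bits
compressed_size = n_symbols * avg_code_len = 5943 * 2.48 = 14738.64 bits
ratio = original_size / compressed_size = 47544 / 14738.64 = 3.2258

Compression ratio = 3.2258


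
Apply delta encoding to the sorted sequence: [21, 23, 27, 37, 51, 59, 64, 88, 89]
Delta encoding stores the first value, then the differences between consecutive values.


First value: 21
Deltas:
  23 - 21 = 2
  27 - 23 = 4
  37 - 27 = 10
  51 - 37 = 14
  59 - 51 = 8
  64 - 59 = 5
  88 - 64 = 24
  89 - 88 = 1


Delta encoded: [21, 2, 4, 10, 14, 8, 5, 24, 1]


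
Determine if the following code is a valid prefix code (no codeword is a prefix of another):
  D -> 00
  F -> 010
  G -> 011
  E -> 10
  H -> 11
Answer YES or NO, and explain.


Checking each pair (does one codeword prefix another?):
  D='00' vs F='010': no prefix
  D='00' vs G='011': no prefix
  D='00' vs E='10': no prefix
  D='00' vs H='11': no prefix
  F='010' vs D='00': no prefix
  F='010' vs G='011': no prefix
  F='010' vs E='10': no prefix
  F='010' vs H='11': no prefix
  G='011' vs D='00': no prefix
  G='011' vs F='010': no prefix
  G='011' vs E='10': no prefix
  G='011' vs H='11': no prefix
  E='10' vs D='00': no prefix
  E='10' vs F='010': no prefix
  E='10' vs G='011': no prefix
  E='10' vs H='11': no prefix
  H='11' vs D='00': no prefix
  H='11' vs F='010': no prefix
  H='11' vs G='011': no prefix
  H='11' vs E='10': no prefix
No violation found over all pairs.

YES -- this is a valid prefix code. No codeword is a prefix of any other codeword.


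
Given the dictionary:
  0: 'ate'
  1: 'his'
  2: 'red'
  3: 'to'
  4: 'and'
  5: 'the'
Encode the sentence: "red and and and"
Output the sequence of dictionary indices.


Look up each word in the dictionary:
  'red' -> 2
  'and' -> 4
  'and' -> 4
  'and' -> 4

Encoded: [2, 4, 4, 4]


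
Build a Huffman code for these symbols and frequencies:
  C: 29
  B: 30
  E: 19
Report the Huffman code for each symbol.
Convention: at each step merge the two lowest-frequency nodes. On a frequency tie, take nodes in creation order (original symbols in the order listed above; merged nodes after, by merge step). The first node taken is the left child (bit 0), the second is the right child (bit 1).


Huffman tree construction:
Step 1: Merge E(19) + C(29) = 48
Step 2: Merge B(30) + (E+C)(48) = 78
Read each symbol's code off the tree from the root (left child = 0, right child = 1).

Codes:
  C: 11 (length 2)
  B: 0 (length 1)
  E: 10 (length 2)
Average code length: 126/78 = 1.6154 bits/symbol


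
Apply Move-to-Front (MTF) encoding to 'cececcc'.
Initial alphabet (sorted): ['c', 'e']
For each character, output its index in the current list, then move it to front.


MTF encoding:
'c': index 0 in ['c', 'e'] -> ['c', 'e']
'e': index 1 in ['c', 'e'] -> ['e', 'c']
'c': index 1 in ['e', 'c'] -> ['c', 'e']
'e': index 1 in ['c', 'e'] -> ['e', 'c']
'c': index 1 in ['e', 'c'] -> ['c', 'e']
'c': index 0 in ['c', 'e'] -> ['c', 'e']
'c': index 0 in ['c', 'e'] -> ['c', 'e']


Output: [0, 1, 1, 1, 1, 0, 0]


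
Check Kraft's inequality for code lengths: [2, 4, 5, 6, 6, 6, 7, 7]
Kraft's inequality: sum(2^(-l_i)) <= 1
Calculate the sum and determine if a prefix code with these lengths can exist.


Sum = 2^(-2) + 2^(-4) + 2^(-5) + 2^(-6) + 2^(-6) + 2^(-6) + 2^(-7) + 2^(-7)
    = 0.25 + 0.0625 + 0.03125 + 0.015625 + 0.015625 + 0.015625 + 0.0078125 + 0.0078125
    = 52/128 = 0.40625
Since 0.40625 <= 1, Kraft's inequality IS satisfied.
A prefix code with these lengths CAN exist.

Kraft sum = 0.40625. Satisfied.


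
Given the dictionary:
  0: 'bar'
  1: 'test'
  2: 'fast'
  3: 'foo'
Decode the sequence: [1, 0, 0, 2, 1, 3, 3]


Look up each index in the dictionary:
  1 -> 'test'
  0 -> 'bar'
  0 -> 'bar'
  2 -> 'fast'
  1 -> 'test'
  3 -> 'foo'
  3 -> 'foo'

Decoded: "test bar bar fast test foo foo"


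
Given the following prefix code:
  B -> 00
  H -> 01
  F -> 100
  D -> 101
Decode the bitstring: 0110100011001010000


Decoding step by step:
Bits 01 -> H
Bits 101 -> D
Bits 00 -> B
Bits 01 -> H
Bits 100 -> F
Bits 101 -> D
Bits 00 -> B
Bits 00 -> B


Decoded message: HDBHFDBB


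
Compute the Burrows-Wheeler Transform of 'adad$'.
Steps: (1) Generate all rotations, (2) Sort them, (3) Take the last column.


Rotations (sorted):
  0: $adad -> last char: d
  1: ad$ad -> last char: d
  2: adad$ -> last char: $
  3: d$ada -> last char: a
  4: dad$a -> last char: a


BWT = dd$aa


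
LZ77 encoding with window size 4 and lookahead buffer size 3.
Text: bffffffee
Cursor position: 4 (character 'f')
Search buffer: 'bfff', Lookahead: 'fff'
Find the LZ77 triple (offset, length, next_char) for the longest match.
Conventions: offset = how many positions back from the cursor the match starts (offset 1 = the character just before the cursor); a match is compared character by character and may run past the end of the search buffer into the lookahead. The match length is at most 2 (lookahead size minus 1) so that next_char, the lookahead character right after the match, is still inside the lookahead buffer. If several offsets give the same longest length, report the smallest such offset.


Try each offset into the search buffer:
  offset=1 (pos 3, char 'f'): match length 2
  offset=2 (pos 2, char 'f'): match length 2
  offset=3 (pos 1, char 'f'): match length 2
  offset=4 (pos 0, char 'b'): match length 0
Longest match has length 2, found at offsets 1, 2, 3; take the smallest, offset 1.
next_char = character at position 4 + 2 = 6 -> 'f'

Best match: offset=1, length=2 (matching 'ff' starting at position 3)
LZ77 triple: (1, 2, 'f')


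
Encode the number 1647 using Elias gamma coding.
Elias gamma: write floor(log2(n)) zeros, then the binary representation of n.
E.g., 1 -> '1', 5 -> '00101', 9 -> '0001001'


num_bits = floor(log2(1647)) + 1 = 11
leading_zeros = num_bits - 1 = 10
binary(1647) = 11001101111

Elias gamma(1647) = '0000000000' + '11001101111' = 000000000011001101111 (21 bits)


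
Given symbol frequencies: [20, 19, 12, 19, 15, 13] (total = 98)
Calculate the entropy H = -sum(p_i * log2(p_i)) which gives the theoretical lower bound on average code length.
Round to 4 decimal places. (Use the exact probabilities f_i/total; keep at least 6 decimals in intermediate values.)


Per-symbol terms -p_i * log2(p_i) with p_i = f_i/98:
  p = 20/98 = 0.204082: log2(p) = -2.292782, -p*log2(p) = 0.467915
  p = 19/98 = 0.193878: log2(p) = -2.366782, -p*log2(p) = 0.458866
  p = 12/98 = 0.122449: log2(p) = -3.029747, -p*log2(p) = 0.370989
  p = 19/98 = 0.193878: log2(p) = -2.366782, -p*log2(p) = 0.458866
  p = 15/98 = 0.153061: log2(p) = -2.707819, -p*log2(p) = 0.414462
  p = 13/98 = 0.132653: log2(p) = -2.914270, -p*log2(p) = 0.386587
H = 0.467915 + 0.458866 + 0.370989 + 0.458866 + 0.414462 + 0.386587 = 2.557685

H = 2.5577 bits/symbol


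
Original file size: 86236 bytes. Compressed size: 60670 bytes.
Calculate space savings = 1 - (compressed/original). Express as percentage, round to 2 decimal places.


ratio = compressed/original = 60670/86236 = 0.703534
savings = 1 - ratio = 1 - 0.703534 = 0.296466
as a percentage: 0.296466 * 100 = 29.65%

Space savings = 1 - 60670/86236 = 29.65%


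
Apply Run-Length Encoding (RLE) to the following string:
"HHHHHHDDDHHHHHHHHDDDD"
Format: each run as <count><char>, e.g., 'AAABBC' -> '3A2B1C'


Scanning runs left to right:
  i=0: run of 'H' x 6 -> '6H'
  i=6: run of 'D' x 3 -> '3D'
  i=9: run of 'H' x 8 -> '8H'
  i=17: run of 'D' x 4 -> '4D'

RLE = 6H3D8H4D


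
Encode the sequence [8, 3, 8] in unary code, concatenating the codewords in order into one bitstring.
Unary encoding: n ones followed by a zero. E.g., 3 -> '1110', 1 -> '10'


Encode each number as n ones followed by a terminating 0:
  8 -> 111111110 (9 bits)
  3 -> 1110 (4 bits)
  8 -> 111111110 (9 bits)
Total length = 9 + 4 + 9 = 22 bits.

Unary([8, 3, 8]) = 1111111101110111111110 (22 bits)


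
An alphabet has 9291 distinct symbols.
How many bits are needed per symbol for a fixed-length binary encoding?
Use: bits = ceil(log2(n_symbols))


log2(9291) = 13.1816
Bracket: 2^13 = 8192 < 9291 <= 2^14 = 16384
So ceil(log2(9291)) = 14

bits = ceil(log2(9291)) = ceil(13.1816) = 14 bits


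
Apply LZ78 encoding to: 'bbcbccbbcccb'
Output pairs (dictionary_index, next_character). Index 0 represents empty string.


LZ78 encoding steps:
Dictionary: {0: ''}
Step 1: w='' (idx 0), next='b' -> output (0, 'b'), add 'b' as idx 1
Step 2: w='b' (idx 1), next='c' -> output (1, 'c'), add 'bc' as idx 2
Step 3: w='bc' (idx 2), next='c' -> output (2, 'c'), add 'bcc' as idx 3
Step 4: w='b' (idx 1), next='b' -> output (1, 'b'), add 'bb' as idx 4
Step 5: w='' (idx 0), next='c' -> output (0, 'c'), add 'c' as idx 5
Step 6: w='c' (idx 5), next='c' -> output (5, 'c'), add 'cc' as idx 6
Step 7: w='b' (idx 1), end of input -> output (1, '')


Encoded: [(0, 'b'), (1, 'c'), (2, 'c'), (1, 'b'), (0, 'c'), (5, 'c'), (1, '')]


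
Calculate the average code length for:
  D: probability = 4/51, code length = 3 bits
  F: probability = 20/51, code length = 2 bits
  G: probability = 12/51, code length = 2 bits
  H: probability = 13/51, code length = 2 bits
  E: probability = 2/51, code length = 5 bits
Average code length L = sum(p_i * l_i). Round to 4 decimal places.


Weighted contributions p_i * l_i:
  D: (4/51) * 3 = 12/51
  F: (20/51) * 2 = 40/51
  G: (12/51) * 2 = 24/51
  H: (13/51) * 2 = 26/51
  E: (2/51) * 5 = 10/51
Sum = (12 + 40 + 24 + 26 + 10)/51 = 112/51

L = 112/51 = 2.1961 bits/symbol


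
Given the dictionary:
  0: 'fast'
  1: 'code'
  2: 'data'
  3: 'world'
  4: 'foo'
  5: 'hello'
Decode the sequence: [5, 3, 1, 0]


Look up each index in the dictionary:
  5 -> 'hello'
  3 -> 'world'
  1 -> 'code'
  0 -> 'fast'

Decoded: "hello world code fast"


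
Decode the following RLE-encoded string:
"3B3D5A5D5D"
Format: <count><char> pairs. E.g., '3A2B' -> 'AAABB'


Expanding each <count><char> pair:
  3B -> 'BBB'
  3D -> 'DDD'
  5A -> 'AAAAA'
  5D -> 'DDDDD'
  5D -> 'DDDDD'

Decoded = BBBDDDAAAAADDDDDDDDDD


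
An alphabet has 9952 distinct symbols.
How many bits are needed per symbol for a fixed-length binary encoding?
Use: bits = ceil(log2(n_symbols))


log2(9952) = 13.2808
Bracket: 2^13 = 8192 < 9952 <= 2^14 = 16384
So ceil(log2(9952)) = 14

bits = ceil(log2(9952)) = ceil(13.2808) = 14 bits


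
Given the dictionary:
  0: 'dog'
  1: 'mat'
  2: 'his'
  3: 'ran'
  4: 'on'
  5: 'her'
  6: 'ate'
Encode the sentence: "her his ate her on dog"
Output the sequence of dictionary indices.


Look up each word in the dictionary:
  'her' -> 5
  'his' -> 2
  'ate' -> 6
  'her' -> 5
  'on' -> 4
  'dog' -> 0

Encoded: [5, 2, 6, 5, 4, 0]


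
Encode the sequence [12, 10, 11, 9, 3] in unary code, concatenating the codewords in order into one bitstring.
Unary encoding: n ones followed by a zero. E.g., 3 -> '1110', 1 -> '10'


Encode each number as n ones followed by a terminating 0:
  12 -> 1111111111110 (13 bits)
  10 -> 11111111110 (11 bits)
  11 -> 111111111110 (12 bits)
  9 -> 1111111110 (10 bits)
  3 -> 1110 (4 bits)
Total length = 13 + 11 + 12 + 10 + 4 = 50 bits.

Unary([12, 10, 11, 9, 3]) = 11111111111101111111111011111111111011111111101110 (50 bits)


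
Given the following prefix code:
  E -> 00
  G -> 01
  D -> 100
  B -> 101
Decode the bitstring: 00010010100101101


Decoding step by step:
Bits 00 -> E
Bits 01 -> G
Bits 00 -> E
Bits 101 -> B
Bits 00 -> E
Bits 101 -> B
Bits 101 -> B


Decoded message: EGEBEBB


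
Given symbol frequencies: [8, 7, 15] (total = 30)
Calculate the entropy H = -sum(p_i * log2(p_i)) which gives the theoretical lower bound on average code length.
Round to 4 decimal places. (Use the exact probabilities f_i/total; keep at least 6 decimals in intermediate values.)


Per-symbol terms -p_i * log2(p_i) with p_i = f_i/30:
  p = 8/30 = 0.266667: log2(p) = -1.906891, -p*log2(p) = 0.508504
  p = 7/30 = 0.233333: log2(p) = -2.099536, -p*log2(p) = 0.489892
  p = 15/30 = 0.500000: log2(p) = -1.000000, -p*log2(p) = 0.500000
H = 0.508504 + 0.489892 + 0.500000 = 1.498396

H = 1.4984 bits/symbol


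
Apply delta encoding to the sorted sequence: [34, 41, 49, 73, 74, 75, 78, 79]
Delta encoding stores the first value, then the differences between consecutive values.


First value: 34
Deltas:
  41 - 34 = 7
  49 - 41 = 8
  73 - 49 = 24
  74 - 73 = 1
  75 - 74 = 1
  78 - 75 = 3
  79 - 78 = 1


Delta encoded: [34, 7, 8, 24, 1, 1, 3, 1]


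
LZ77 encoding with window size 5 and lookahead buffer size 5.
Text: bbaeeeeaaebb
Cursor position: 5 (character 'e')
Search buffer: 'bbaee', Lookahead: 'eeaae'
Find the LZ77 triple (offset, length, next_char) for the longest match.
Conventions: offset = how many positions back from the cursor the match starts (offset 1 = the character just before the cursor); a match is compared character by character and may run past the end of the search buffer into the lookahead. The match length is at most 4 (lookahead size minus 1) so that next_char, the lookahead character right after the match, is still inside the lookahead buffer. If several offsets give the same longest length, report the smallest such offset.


Try each offset into the search buffer:
  offset=1 (pos 4, char 'e'): match length 2
  offset=2 (pos 3, char 'e'): match length 2
  offset=3 (pos 2, char 'a'): match length 0
  offset=4 (pos 1, char 'b'): match length 0
  offset=5 (pos 0, char 'b'): match length 0
Longest match has length 2, found at offsets 1, 2; take the smallest, offset 1.
next_char = character at position 5 + 2 = 7 -> 'a'

Best match: offset=1, length=2 (matching 'ee' starting at position 4)
LZ77 triple: (1, 2, 'a')


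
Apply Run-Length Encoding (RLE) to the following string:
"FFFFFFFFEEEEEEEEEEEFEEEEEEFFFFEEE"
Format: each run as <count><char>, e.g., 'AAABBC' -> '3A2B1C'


Scanning runs left to right:
  i=0: run of 'F' x 8 -> '8F'
  i=8: run of 'E' x 11 -> '11E'
  i=19: run of 'F' x 1 -> '1F'
  i=20: run of 'E' x 6 -> '6E'
  i=26: run of 'F' x 4 -> '4F'
  i=30: run of 'E' x 3 -> '3E'

RLE = 8F11E1F6E4F3E


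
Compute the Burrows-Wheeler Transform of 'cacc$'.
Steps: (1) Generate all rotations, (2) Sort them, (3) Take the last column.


Rotations (sorted):
  0: $cacc -> last char: c
  1: acc$c -> last char: c
  2: c$cac -> last char: c
  3: cacc$ -> last char: $
  4: cc$ca -> last char: a


BWT = ccc$a


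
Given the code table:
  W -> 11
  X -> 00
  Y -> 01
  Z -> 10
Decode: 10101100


Decoding:
10 -> Z
10 -> Z
11 -> W
00 -> X


Result: ZZWX


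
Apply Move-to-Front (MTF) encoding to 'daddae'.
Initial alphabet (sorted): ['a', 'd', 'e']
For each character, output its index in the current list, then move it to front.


MTF encoding:
'd': index 1 in ['a', 'd', 'e'] -> ['d', 'a', 'e']
'a': index 1 in ['d', 'a', 'e'] -> ['a', 'd', 'e']
'd': index 1 in ['a', 'd', 'e'] -> ['d', 'a', 'e']
'd': index 0 in ['d', 'a', 'e'] -> ['d', 'a', 'e']
'a': index 1 in ['d', 'a', 'e'] -> ['a', 'd', 'e']
'e': index 2 in ['a', 'd', 'e'] -> ['e', 'a', 'd']


Output: [1, 1, 1, 0, 1, 2]


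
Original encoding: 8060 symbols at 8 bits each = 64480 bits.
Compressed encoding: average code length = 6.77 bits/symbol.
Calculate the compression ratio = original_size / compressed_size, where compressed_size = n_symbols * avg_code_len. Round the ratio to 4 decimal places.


original_size = n_symbols * orig_bits = 8060 * 8 = 64480 bits
compressed_size = n_symbols * avg_code_len = 8060 * 6.77 = 54566.2 bits
ratio = original_size / compressed_size = 64480 / 54566.2 = 1.1817

Compression ratio = 1.1817


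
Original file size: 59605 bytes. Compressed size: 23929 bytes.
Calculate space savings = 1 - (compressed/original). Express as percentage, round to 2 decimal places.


ratio = compressed/original = 23929/59605 = 0.40146
savings = 1 - ratio = 1 - 0.40146 = 0.59854
as a percentage: 0.59854 * 100 = 59.85%

Space savings = 1 - 23929/59605 = 59.85%


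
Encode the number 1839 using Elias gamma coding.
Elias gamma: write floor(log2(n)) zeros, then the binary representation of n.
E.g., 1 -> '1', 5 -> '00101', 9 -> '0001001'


num_bits = floor(log2(1839)) + 1 = 11
leading_zeros = num_bits - 1 = 10
binary(1839) = 11100101111

Elias gamma(1839) = '0000000000' + '11100101111' = 000000000011100101111 (21 bits)


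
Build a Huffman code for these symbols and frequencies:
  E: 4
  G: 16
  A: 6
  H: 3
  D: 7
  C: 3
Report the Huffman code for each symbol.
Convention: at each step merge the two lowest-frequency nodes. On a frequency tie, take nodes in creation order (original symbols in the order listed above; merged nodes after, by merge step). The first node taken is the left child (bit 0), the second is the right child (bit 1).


Huffman tree construction:
Step 1: Merge H(3) + C(3) = 6
Step 2: Merge E(4) + A(6) = 10
Step 3: Merge (H+C)(6) + D(7) = 13
Step 4: Merge (E+A)(10) + ((H+C)+D)(13) = 23
Step 5: Merge G(16) + ((E+A)+((H+C)+D))(23) = 39
Read each symbol's code off the tree from the root (left child = 0, right child = 1).

Codes:
  E: 100 (length 3)
  G: 0 (length 1)
  A: 101 (length 3)
  H: 1100 (length 4)
  D: 111 (length 3)
  C: 1101 (length 4)
Average code length: 91/39 = 2.3333 bits/symbol


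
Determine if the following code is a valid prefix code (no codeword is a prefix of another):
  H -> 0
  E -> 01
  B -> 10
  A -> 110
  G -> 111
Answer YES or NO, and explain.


Checking each pair (does one codeword prefix another?):
  H='0' vs E='01': prefix -- VIOLATION

NO -- this is NOT a valid prefix code. H (0) is a prefix of E (01).


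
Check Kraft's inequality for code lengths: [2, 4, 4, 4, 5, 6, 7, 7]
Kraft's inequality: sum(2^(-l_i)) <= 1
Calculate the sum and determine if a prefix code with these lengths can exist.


Sum = 2^(-2) + 2^(-4) + 2^(-4) + 2^(-4) + 2^(-5) + 2^(-6) + 2^(-7) + 2^(-7)
    = 0.25 + 0.0625 + 0.0625 + 0.0625 + 0.03125 + 0.015625 + 0.0078125 + 0.0078125
    = 64/128 = 0.5
Since 0.5 <= 1, Kraft's inequality IS satisfied.
A prefix code with these lengths CAN exist.

Kraft sum = 0.5. Satisfied.


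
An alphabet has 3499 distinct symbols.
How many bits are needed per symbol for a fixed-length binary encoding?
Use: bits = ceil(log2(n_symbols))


log2(3499) = 11.7727
Bracket: 2^11 = 2048 < 3499 <= 2^12 = 4096
So ceil(log2(3499)) = 12

bits = ceil(log2(3499)) = ceil(11.7727) = 12 bits


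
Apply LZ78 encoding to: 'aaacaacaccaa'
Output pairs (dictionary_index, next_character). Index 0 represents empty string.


LZ78 encoding steps:
Dictionary: {0: ''}
Step 1: w='' (idx 0), next='a' -> output (0, 'a'), add 'a' as idx 1
Step 2: w='a' (idx 1), next='a' -> output (1, 'a'), add 'aa' as idx 2
Step 3: w='' (idx 0), next='c' -> output (0, 'c'), add 'c' as idx 3
Step 4: w='aa' (idx 2), next='c' -> output (2, 'c'), add 'aac' as idx 4
Step 5: w='a' (idx 1), next='c' -> output (1, 'c'), add 'ac' as idx 5
Step 6: w='c' (idx 3), next='a' -> output (3, 'a'), add 'ca' as idx 6
Step 7: w='a' (idx 1), end of input -> output (1, '')


Encoded: [(0, 'a'), (1, 'a'), (0, 'c'), (2, 'c'), (1, 'c'), (3, 'a'), (1, '')]


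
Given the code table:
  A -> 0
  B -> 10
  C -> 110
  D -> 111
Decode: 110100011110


Decoding:
110 -> C
10 -> B
0 -> A
0 -> A
111 -> D
10 -> B


Result: CBAADB


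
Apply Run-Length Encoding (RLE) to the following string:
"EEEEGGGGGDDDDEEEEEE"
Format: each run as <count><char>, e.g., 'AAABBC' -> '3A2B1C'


Scanning runs left to right:
  i=0: run of 'E' x 4 -> '4E'
  i=4: run of 'G' x 5 -> '5G'
  i=9: run of 'D' x 4 -> '4D'
  i=13: run of 'E' x 6 -> '6E'

RLE = 4E5G4D6E


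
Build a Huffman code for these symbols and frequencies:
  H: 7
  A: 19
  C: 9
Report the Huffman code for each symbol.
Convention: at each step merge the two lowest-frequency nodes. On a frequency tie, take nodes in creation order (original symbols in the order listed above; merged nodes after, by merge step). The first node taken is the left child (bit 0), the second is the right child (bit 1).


Huffman tree construction:
Step 1: Merge H(7) + C(9) = 16
Step 2: Merge (H+C)(16) + A(19) = 35
Read each symbol's code off the tree from the root (left child = 0, right child = 1).

Codes:
  H: 00 (length 2)
  A: 1 (length 1)
  C: 01 (length 2)
Average code length: 51/35 = 1.4571 bits/symbol


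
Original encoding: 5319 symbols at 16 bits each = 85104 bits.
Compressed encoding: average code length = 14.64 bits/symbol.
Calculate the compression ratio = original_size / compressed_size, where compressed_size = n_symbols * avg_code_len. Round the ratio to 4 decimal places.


original_size = n_symbols * orig_bits = 5319 * 16 = 85104 bits
compressed_size = n_symbols * avg_code_len = 5319 * 14.64 = 77870.16 bits
ratio = original_size / compressed_size = 85104 / 77870.16 = 1.0929

Compression ratio = 1.0929


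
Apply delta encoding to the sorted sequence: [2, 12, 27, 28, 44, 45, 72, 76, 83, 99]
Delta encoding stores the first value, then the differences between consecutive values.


First value: 2
Deltas:
  12 - 2 = 10
  27 - 12 = 15
  28 - 27 = 1
  44 - 28 = 16
  45 - 44 = 1
  72 - 45 = 27
  76 - 72 = 4
  83 - 76 = 7
  99 - 83 = 16


Delta encoded: [2, 10, 15, 1, 16, 1, 27, 4, 7, 16]


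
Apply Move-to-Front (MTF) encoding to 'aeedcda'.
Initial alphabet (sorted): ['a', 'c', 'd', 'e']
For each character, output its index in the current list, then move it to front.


MTF encoding:
'a': index 0 in ['a', 'c', 'd', 'e'] -> ['a', 'c', 'd', 'e']
'e': index 3 in ['a', 'c', 'd', 'e'] -> ['e', 'a', 'c', 'd']
'e': index 0 in ['e', 'a', 'c', 'd'] -> ['e', 'a', 'c', 'd']
'd': index 3 in ['e', 'a', 'c', 'd'] -> ['d', 'e', 'a', 'c']
'c': index 3 in ['d', 'e', 'a', 'c'] -> ['c', 'd', 'e', 'a']
'd': index 1 in ['c', 'd', 'e', 'a'] -> ['d', 'c', 'e', 'a']
'a': index 3 in ['d', 'c', 'e', 'a'] -> ['a', 'd', 'c', 'e']


Output: [0, 3, 0, 3, 3, 1, 3]


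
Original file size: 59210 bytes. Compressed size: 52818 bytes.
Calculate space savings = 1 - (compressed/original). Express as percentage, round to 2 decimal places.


ratio = compressed/original = 52818/59210 = 0.892045
savings = 1 - ratio = 1 - 0.892045 = 0.107955
as a percentage: 0.107955 * 100 = 10.8%

Space savings = 1 - 52818/59210 = 10.8%


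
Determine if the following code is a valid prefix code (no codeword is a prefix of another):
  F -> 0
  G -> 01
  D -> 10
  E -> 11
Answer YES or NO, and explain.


Checking each pair (does one codeword prefix another?):
  F='0' vs G='01': prefix -- VIOLATION

NO -- this is NOT a valid prefix code. F (0) is a prefix of G (01).


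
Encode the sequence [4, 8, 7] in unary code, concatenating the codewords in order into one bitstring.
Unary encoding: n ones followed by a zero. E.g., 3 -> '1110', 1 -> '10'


Encode each number as n ones followed by a terminating 0:
  4 -> 11110 (5 bits)
  8 -> 111111110 (9 bits)
  7 -> 11111110 (8 bits)
Total length = 5 + 9 + 8 = 22 bits.

Unary([4, 8, 7]) = 1111011111111011111110 (22 bits)


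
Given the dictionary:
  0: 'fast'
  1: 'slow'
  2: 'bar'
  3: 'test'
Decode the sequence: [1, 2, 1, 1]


Look up each index in the dictionary:
  1 -> 'slow'
  2 -> 'bar'
  1 -> 'slow'
  1 -> 'slow'

Decoded: "slow bar slow slow"


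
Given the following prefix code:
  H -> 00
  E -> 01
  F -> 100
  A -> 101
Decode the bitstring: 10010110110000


Decoding step by step:
Bits 100 -> F
Bits 101 -> A
Bits 101 -> A
Bits 100 -> F
Bits 00 -> H


Decoded message: FAAFH


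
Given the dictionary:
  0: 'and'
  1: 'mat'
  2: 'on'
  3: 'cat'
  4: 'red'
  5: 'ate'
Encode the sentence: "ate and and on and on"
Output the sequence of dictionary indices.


Look up each word in the dictionary:
  'ate' -> 5
  'and' -> 0
  'and' -> 0
  'on' -> 2
  'and' -> 0
  'on' -> 2

Encoded: [5, 0, 0, 2, 0, 2]


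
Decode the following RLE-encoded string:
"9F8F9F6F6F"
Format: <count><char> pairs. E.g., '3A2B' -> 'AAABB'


Expanding each <count><char> pair:
  9F -> 'FFFFFFFFF'
  8F -> 'FFFFFFFF'
  9F -> 'FFFFFFFFF'
  6F -> 'FFFFFF'
  6F -> 'FFFFFF'

Decoded = FFFFFFFFFFFFFFFFFFFFFFFFFFFFFFFFFFFFFF


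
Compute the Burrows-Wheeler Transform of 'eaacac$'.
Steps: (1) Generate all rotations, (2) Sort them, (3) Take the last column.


Rotations (sorted):
  0: $eaacac -> last char: c
  1: aacac$e -> last char: e
  2: ac$eaac -> last char: c
  3: acac$ea -> last char: a
  4: c$eaaca -> last char: a
  5: cac$eaa -> last char: a
  6: eaacac$ -> last char: $


BWT = cecaaa$


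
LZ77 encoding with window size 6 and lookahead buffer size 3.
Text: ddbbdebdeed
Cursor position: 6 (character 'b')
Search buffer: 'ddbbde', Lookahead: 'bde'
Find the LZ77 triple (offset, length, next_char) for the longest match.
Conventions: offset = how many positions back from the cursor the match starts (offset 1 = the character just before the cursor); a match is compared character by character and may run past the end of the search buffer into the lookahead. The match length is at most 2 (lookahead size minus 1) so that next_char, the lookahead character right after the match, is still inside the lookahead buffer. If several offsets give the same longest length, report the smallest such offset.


Try each offset into the search buffer:
  offset=1 (pos 5, char 'e'): match length 0
  offset=2 (pos 4, char 'd'): match length 0
  offset=3 (pos 3, char 'b'): match length 2
  offset=4 (pos 2, char 'b'): match length 1
  offset=5 (pos 1, char 'd'): match length 0
  offset=6 (pos 0, char 'd'): match length 0
Longest match has length 2 at offset 3.
next_char = character at position 6 + 2 = 8 -> 'e'

Best match: offset=3, length=2 (matching 'bd' starting at position 3)
LZ77 triple: (3, 2, 'e')


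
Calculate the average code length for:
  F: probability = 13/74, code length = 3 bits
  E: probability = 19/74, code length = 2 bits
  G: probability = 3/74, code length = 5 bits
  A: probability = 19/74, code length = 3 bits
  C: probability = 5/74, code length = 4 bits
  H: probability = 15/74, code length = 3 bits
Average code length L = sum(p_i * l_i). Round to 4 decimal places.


Weighted contributions p_i * l_i:
  F: (13/74) * 3 = 39/74
  E: (19/74) * 2 = 38/74
  G: (3/74) * 5 = 15/74
  A: (19/74) * 3 = 57/74
  C: (5/74) * 4 = 20/74
  H: (15/74) * 3 = 45/74
Sum = (39 + 38 + 15 + 57 + 20 + 45)/74 = 214/74

L = 214/74 = 2.8919 bits/symbol


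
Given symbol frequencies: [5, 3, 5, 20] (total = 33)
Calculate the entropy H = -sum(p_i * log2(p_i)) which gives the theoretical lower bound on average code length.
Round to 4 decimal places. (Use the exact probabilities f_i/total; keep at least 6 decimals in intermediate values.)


Per-symbol terms -p_i * log2(p_i) with p_i = f_i/33:
  p = 5/33 = 0.151515: log2(p) = -2.722466, -p*log2(p) = 0.412495
  p = 3/33 = 0.090909: log2(p) = -3.459432, -p*log2(p) = 0.314494
  p = 5/33 = 0.151515: log2(p) = -2.722466, -p*log2(p) = 0.412495
  p = 20/33 = 0.606061: log2(p) = -0.722466, -p*log2(p) = 0.437858
H = 0.412495 + 0.314494 + 0.412495 + 0.437858 = 1.577342

H = 1.5773 bits/symbol


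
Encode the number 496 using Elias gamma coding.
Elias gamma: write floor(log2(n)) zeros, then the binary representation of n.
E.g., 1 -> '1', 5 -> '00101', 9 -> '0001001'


num_bits = floor(log2(496)) + 1 = 9
leading_zeros = num_bits - 1 = 8
binary(496) = 111110000

Elias gamma(496) = '00000000' + '111110000' = 00000000111110000 (17 bits)


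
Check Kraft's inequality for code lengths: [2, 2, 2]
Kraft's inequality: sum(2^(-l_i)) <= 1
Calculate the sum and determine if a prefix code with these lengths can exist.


Sum = 2^(-2) + 2^(-2) + 2^(-2)
    = 0.25 + 0.25 + 0.25
    = 3/4 = 0.75
Since 0.75 <= 1, Kraft's inequality IS satisfied.
A prefix code with these lengths CAN exist.

Kraft sum = 0.75. Satisfied.


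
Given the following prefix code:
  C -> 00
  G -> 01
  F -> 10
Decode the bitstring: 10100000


Decoding step by step:
Bits 10 -> F
Bits 10 -> F
Bits 00 -> C
Bits 00 -> C


Decoded message: FFCC


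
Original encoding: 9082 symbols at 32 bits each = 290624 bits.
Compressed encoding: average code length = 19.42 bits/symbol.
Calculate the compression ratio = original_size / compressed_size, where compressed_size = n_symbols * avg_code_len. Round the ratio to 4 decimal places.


original_size = n_symbols * orig_bits = 9082 * 32 = 290624 bits
compressed_size = n_symbols * avg_code_len = 9082 * 19.42 = 176372.44 bits
ratio = original_size / compressed_size = 290624 / 176372.44 = 1.6478

Compression ratio = 1.6478


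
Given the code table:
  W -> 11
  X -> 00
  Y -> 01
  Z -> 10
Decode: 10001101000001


Decoding:
10 -> Z
00 -> X
11 -> W
01 -> Y
00 -> X
00 -> X
01 -> Y


Result: ZXWYXXY


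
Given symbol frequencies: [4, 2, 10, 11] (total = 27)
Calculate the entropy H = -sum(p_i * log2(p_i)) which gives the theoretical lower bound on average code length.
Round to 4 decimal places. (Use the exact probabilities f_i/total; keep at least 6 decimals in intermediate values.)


Per-symbol terms -p_i * log2(p_i) with p_i = f_i/27:
  p = 4/27 = 0.148148: log2(p) = -2.754888, -p*log2(p) = 0.408131
  p = 2/27 = 0.074074: log2(p) = -3.754888, -p*log2(p) = 0.278140
  p = 10/27 = 0.370370: log2(p) = -1.432959, -p*log2(p) = 0.530726
  p = 11/27 = 0.407407: log2(p) = -1.295456, -p*log2(p) = 0.527778
H = 0.408131 + 0.278140 + 0.530726 + 0.527778 = 1.744775

H = 1.7448 bits/symbol
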